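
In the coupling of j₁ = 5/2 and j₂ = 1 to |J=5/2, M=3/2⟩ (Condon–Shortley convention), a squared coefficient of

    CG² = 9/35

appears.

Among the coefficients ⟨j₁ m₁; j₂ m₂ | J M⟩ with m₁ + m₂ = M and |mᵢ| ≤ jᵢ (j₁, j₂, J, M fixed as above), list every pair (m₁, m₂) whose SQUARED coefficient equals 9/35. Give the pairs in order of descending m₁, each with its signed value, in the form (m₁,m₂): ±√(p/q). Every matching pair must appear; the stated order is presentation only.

(3/2,0): +√(9/35)

Admissible pairs with m₁+m₂ = M = 3/2: (1/2,1), (3/2,0), (5/2,-1)
  (m₁,m₂)=(5/2,-1): CG² = 2/7, CG = +√(2/7)
  (m₁,m₂)=(3/2,0): CG² = 9/35, CG = +√(9/35)   ← matches the target
  (m₁,m₂)=(1/2,1): CG² = 16/35, CG = −√(16/35)
Pairs with CG² = 9/35: (3/2,0): +√(9/35)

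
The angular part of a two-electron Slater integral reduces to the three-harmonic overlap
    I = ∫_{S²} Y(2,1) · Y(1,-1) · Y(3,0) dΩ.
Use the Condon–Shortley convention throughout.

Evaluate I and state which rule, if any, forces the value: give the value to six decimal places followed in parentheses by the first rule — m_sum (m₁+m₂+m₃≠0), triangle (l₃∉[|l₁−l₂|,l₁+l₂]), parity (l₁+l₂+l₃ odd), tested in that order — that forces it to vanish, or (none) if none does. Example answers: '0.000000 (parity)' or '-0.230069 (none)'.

Rules hold: Σm=0, L=6 even, 1≤3≤3.
N = 5·3·7 = 105
Δ = 0!·4!·2!/7! = 1/105
Racah Σ t=0..0: t=0:+1/4 = 1/4
⇒ 3j(2 1 3; 0 0 0)² = 3/35, sgn -1
Racah Σ t=0..0: t=0:+1/12 = 1/12
⇒ 3j(2 1 3; 1 -1 0)² = 1/35, sgn -1
4πI² = N·(3j₀)²·(3jₘ)² = 9/35
I = +1·√(0.257143/4π) = 0.14304817
No selection rule forces the value: the integral is nonzero (none).

0.143048 (none)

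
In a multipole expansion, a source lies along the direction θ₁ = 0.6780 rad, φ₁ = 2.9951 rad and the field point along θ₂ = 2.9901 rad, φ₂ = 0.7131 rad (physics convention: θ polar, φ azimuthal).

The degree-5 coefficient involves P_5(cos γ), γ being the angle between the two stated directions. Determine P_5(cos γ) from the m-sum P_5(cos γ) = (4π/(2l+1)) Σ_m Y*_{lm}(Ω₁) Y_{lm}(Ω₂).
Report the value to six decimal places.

0.340620

Addition theorem: P_5(cos γ) = (4π/11) Σ_m Y*_{lm}(Ω₁) Y_{lm}(Ω₂), m = −5…5:
  term(m=-5) = (0.000001, -0.000001)   from Y*(Ω₁)=(-0.033504, 0.030132), Y(Ω₂)=(-0.000033, 0.000015)
  term(m=-4) = (0.000127, -0.000039)   from Y*(Ω₁)=(0.147416, -0.097846), Y(Ω₂)=(0.000721, 0.000215)
  term(m=-3) = (0.002984, 0.001883)   from Y*(Ω₁)=(-0.344500, 0.161964), Y(Ω₂)=(-0.004990, -0.007811)
  term(m=-2) = (0.004639, 0.031030)   from Y*(Ω₁)=(0.407540, -0.122941), Y(Ω₂)=(-0.010620, 0.072936)
  term(m=-1) = (-0.010961, 0.012721)   from Y*(Ω₁)=(-0.046612, 0.006878), Y(Ω₂)=(0.269546, -0.233139)
  term(m=+0) = (0.304582, 0.000000)   from Y*(Ω₁)=(-0.389883, -0.000000), Y(Ω₂)=(-0.781215, 0.000000)
  term(m=+1) = (-0.010961, -0.012721)   from Y*(Ω₁)=(0.046612, 0.006878), Y(Ω₂)=(-0.269546, -0.233139)
  term(m=+2) = (0.004639, -0.031030)   from Y*(Ω₁)=(0.407540, 0.122941), Y(Ω₂)=(-0.010620, -0.072936)
  term(m=+3) = (0.002984, -0.001883)   from Y*(Ω₁)=(0.344500, 0.161964), Y(Ω₂)=(0.004990, -0.007811)
  term(m=+4) = (0.000127, 0.000039)   from Y*(Ω₁)=(0.147416, 0.097846), Y(Ω₂)=(0.000721, -0.000215)
  term(m=+5) = (0.000001, 0.000001)   from Y*(Ω₁)=(0.033504, 0.030132), Y(Ω₂)=(0.000033, 0.000015)
Σ over m = (0.298162, -0.000000); ×(4π/11) → (0.340620, -0.000000). Real part: 0.340620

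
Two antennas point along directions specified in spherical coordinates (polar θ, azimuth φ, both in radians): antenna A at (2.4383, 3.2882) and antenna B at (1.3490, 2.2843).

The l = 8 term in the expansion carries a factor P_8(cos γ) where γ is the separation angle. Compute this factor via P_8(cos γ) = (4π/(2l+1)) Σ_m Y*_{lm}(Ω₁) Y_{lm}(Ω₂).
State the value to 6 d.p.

Term-by-term m-sum for l=8 (normalisation 4π/17 = 0.739198):
  [-8]  conj(Y_{8,-8})(Ω₁) = 0.00611 + 0.01454j ; Y_{8,-8}(Ω₂) = 0.35467 + 0.22992j ; Δ = -0.00118 + 0.00656j
  [-7]  conj(Y_{8,-7})(Ω₁) = 0.03855 + 0.06365j ; Y_{8,-7}(Ω₂) = -0.36618 + 0.10615j ; Δ = -0.02087 - 0.01922j
  [-6]  conj(Y_{8,-6})(Ω₁) = 0.13564 + 0.16397j ; Y_{8,-6}(Ω₂) = -0.03718 + 0.08077j ; Δ = -0.01829 + 0.00486j
  [-5]  conj(Y_{8,-5})(Ω₁) = 0.29860 + 0.26886j ; Y_{8,-5}(Ω₂) = -0.14847 - 0.32724j ; Δ = 0.04365 - 0.13763j
  [-4]  conj(Y_{8,-4})(Ω₁) = 0.38804 + 0.25781j ; Y_{8,-4}(Ω₂) = 0.03113 + 0.00921j ; Δ = 0.00971 + 0.01160j
  [-3]  conj(Y_{8,-3})(Ω₁) = 0.17499 + 0.08234j ; Y_{8,-3}(Ω₂) = 0.27533 - 0.17637j ; Δ = 0.06270 - 0.00819j
  [-2]  conj(Y_{8,-2})(Ω₁) = -0.26399 - 0.07970j ; Y_{8,-2}(Ω₂) = -0.01224 + 0.08453j ; Δ = 0.00997 - 0.02134j
  [-1]  conj(Y_{8,-1})(Ω₁) = -0.33958 - 0.05015j ; Y_{8,-1}(Ω₂) = 0.20177 + 0.23309j ; Δ = -0.05683 - 0.08927j
  [+0]  conj(Y_{8,0})(Ω₁) = 0.17648 + 0.00000j ; Y_{8,0}(Ω₂) = -0.10060 + 0.00000j ; Δ = -0.01775 + 0.00000j
  [+1]  conj(Y_{8,1})(Ω₁) = 0.33958 - 0.05015j ; Y_{8,1}(Ω₂) = -0.20177 + 0.23309j ; Δ = -0.05683 + 0.08927j
  [+2]  conj(Y_{8,2})(Ω₁) = -0.26399 + 0.07970j ; Y_{8,2}(Ω₂) = -0.01224 - 0.08453j ; Δ = 0.00997 + 0.02134j
  [+3]  conj(Y_{8,3})(Ω₁) = -0.17499 + 0.08234j ; Y_{8,3}(Ω₂) = -0.27533 - 0.17637j ; Δ = 0.06270 + 0.00819j
  [+4]  conj(Y_{8,4})(Ω₁) = 0.38804 - 0.25781j ; Y_{8,4}(Ω₂) = 0.03113 - 0.00921j ; Δ = 0.00971 - 0.01160j
  [+5]  conj(Y_{8,5})(Ω₁) = -0.29860 + 0.26886j ; Y_{8,5}(Ω₂) = 0.14847 - 0.32724j ; Δ = 0.04365 + 0.13763j
  [+6]  conj(Y_{8,6})(Ω₁) = 0.13564 - 0.16397j ; Y_{8,6}(Ω₂) = -0.03718 - 0.08077j ; Δ = -0.01829 - 0.00486j
  [+7]  conj(Y_{8,7})(Ω₁) = -0.03855 + 0.06365j ; Y_{8,7}(Ω₂) = 0.36618 + 0.10615j ; Δ = -0.02087 + 0.01922j
  [+8]  conj(Y_{8,8})(Ω₁) = 0.00611 - 0.01454j ; Y_{8,8}(Ω₂) = 0.35467 - 0.22992j ; Δ = -0.00118 - 0.00656j
Accumulated sum 0.03997 + 0.00000j; after 4π/(2l+1) scaling, 0.02955 + 0.00000j ⇒ P_8 = 0.029546

0.029546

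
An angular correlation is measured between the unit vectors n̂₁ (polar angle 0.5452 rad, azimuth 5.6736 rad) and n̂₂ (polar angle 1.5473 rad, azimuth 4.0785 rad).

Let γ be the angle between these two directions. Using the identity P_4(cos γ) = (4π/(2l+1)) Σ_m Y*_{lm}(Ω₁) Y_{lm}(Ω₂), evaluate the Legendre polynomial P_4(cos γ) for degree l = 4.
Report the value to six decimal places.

Summing Y*_{l m}(θ₁,φ₁)·Y_{l m}(θ₂,φ₂) over m ∈ [−4, 4]; prefactor 4π/(2·4+1) = 1.396263:
  m=-4: Y*=(-0.024413, -0.020699)  Y=(-0.363322, 0.251795)  product (0.014082, 0.001373)
  m=-3: Y*=(-0.038077, -0.144320)  Y=(0.027789, 0.009545)  product (0.000319, -0.004374)
  m=-2: Y*=(0.127584, -0.347762)  Y=(0.099382, 0.317873)  product (0.123224, 0.005994)
  m=-1: Y*=(0.364175, -0.254304)  Y=(0.019718, -0.026825)  product (0.000359, -0.014783)
  m=+0: Y*=(-0.023906, -0.000000)  Y=(0.315606, 0.000000)  product (-0.007545, -0.000000)
  m=+1: Y*=(-0.364175, -0.254304)  Y=(-0.019718, -0.026825)  product (0.000359, 0.014783)
  m=+2: Y*=(0.127584, 0.347762)  Y=(0.099382, -0.317873)  product (0.123224, -0.005994)
  m=+3: Y*=(0.038077, -0.144320)  Y=(-0.027789, 0.009545)  product (0.000319, 0.004374)
  m=+4: Y*=(-0.024413, 0.020699)  Y=(-0.363322, -0.251795)  product (0.014082, -0.001373)
Σ over m = (0.268423, 0.000000); ×(4π/9) → (0.374790, 0.000000). Real part: 0.374790

0.374790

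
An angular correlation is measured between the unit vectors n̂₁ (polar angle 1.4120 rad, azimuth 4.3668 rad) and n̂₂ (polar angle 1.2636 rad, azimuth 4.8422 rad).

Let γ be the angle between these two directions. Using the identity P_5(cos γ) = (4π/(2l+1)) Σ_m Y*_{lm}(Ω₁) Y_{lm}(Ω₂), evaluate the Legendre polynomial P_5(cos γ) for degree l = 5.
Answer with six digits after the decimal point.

-0.132386

Term-by-term m-sum for l=5 (normalisation 4π/11 = 1.142397):
  m=-5: Y*=-0.43029 + 0.06818j  Y=0.22074 + 0.29094j  product -0.11482 - 0.11014j
  m=-4: Y*=0.04133 - 0.21672j  Y=0.31808 - 0.18180j  product -0.02625 - 0.07645j
  m=-3: Y*=-0.22216 - 0.13137j  Y=0.02014 + 0.04907j  product 0.00197 - 0.01355j
  m=-2: Y*=0.18622 - 0.15407j  Y=0.32657 - 0.08674j  product 0.04745 - 0.06647j
  m=-1: Y*=-0.07103 - 0.19730j  Y=-0.00413 - 0.03165j  product -0.00595 + 0.00306j
  m=+0: Y*=0.24576 + 0.00000j  Y=0.32274 + 0.00000j  product 0.07932 + 0.00000j
  m=+1: Y*=0.07103 - 0.19730j  Y=0.00413 - 0.03165j  product -0.00595 - 0.00306j
  m=+2: Y*=0.18622 + 0.15407j  Y=0.32657 + 0.08674j  product 0.04745 + 0.06647j
  m=+3: Y*=0.22216 - 0.13137j  Y=-0.02014 + 0.04907j  product 0.00197 + 0.01355j
  m=+4: Y*=0.04133 + 0.21672j  Y=0.31808 + 0.18180j  product -0.02625 + 0.07645j
  m=+5: Y*=0.43029 + 0.06818j  Y=-0.22074 + 0.29094j  product -0.11482 + 0.11014j
Total Σ_m = -0.11588 - 0.00000j. Multiply by 1.142397: -0.13239 - 0.00000j. P_5(cos γ) = -0.132386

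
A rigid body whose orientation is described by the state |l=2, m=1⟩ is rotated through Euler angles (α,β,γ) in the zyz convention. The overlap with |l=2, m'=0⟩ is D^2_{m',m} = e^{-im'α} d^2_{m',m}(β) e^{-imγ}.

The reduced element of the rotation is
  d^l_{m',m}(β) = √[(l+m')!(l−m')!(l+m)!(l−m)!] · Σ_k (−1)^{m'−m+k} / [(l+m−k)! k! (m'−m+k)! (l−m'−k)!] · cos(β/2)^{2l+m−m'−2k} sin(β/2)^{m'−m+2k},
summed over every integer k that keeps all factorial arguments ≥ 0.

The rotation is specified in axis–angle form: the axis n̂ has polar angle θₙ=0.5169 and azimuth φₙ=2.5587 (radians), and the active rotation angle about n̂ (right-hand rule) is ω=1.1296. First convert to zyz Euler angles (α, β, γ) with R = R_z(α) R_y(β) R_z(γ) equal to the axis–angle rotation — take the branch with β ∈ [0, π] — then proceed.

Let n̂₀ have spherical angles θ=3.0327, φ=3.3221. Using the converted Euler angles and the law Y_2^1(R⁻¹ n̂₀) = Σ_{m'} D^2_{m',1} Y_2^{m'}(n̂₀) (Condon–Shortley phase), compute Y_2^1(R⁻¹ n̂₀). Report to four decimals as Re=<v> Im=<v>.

Re=0.2543 Im=0.2135

Axis–angle → zyz. n̂ = (sinθₙcosφₙ, sinθₙsinφₙ, cosθₙ) = (-0.412584, +0.272021, +0.869355), ω = 1.1296.
R = I cosω + sinω [n̂]ₓ + (1−cosω) n̂n̂ᵀ gives
  R = [+0.524557, -0.850413, +0.040456; +0.721801, +0.469419, +0.508575; -0.451490, -0.237576, +0.860066]
β = atan2(√(R₁₃²+R₂₃²), R₃₃) = 0.535396; α = atan2(R₂₃, R₁₃) mod 2π = 1.491417; γ = atan2(R₃₂, −R₃₁) mod 2π = 5.798795
Need the full column D^2_{m',1} for m'=−2..2 at α=1.4914, β=0.5354, γ=5.7988.
cos(β/2)=0.964382, sin(β/2)=0.264512
d^2_{-2,1}: single k=3 term ⇒ +0.035696;  D = -0.033820-0.011419i
d^2_{-1,1}: k∈[2..3] ⇒ +0.195214 -0.004895 = +0.190319;  D = -0.074991+0.174922i
d^2_{0,1}: k∈[1..2] ⇒ +0.581125 -0.043718 = +0.537406;  D = +0.475582+0.250254i
d^2_{1,1}: k∈[0..1] ⇒ +0.864962 -0.195214 = +0.669748;  D = +0.357898-0.566102i
d^2_{2,1}: single k=0 term ⇒ -0.474486;  D = +0.379689+0.284559i
Y_2^{m'}(θ=3.0327,φ=3.3221) and Σ D·Y over m':
  (-0.0338-0.0114i)·(+0.0043-0.0016i)  (-0.0750+0.1749i)·(+0.0821-0.0150i)  (+0.4756+0.2503i)·(+0.6196+0.0000i)  (+0.3579-0.5661i)·(-0.0821-0.0150i)  (+0.3797+0.2846i)·(+0.0043+0.0016i)
Y_2^1(R⁻¹ n̂) = +0.254270+0.213494i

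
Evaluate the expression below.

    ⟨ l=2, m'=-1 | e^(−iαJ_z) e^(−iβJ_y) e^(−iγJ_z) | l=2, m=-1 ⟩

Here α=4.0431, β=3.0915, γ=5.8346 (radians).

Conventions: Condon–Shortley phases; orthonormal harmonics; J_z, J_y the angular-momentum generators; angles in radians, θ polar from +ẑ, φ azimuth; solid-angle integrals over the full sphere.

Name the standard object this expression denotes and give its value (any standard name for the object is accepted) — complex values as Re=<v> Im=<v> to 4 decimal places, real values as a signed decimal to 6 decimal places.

This is a Wigner D-matrix element — the rotation-matrix element ⟨l m'| R(α,β,γ) |l m⟩ in the angular-momentum basis.
Split into d^2_{-1,-1}(β=3.0915) × two z-phases.
With c≡cos(β/2)=0.025044 and s≡sin(β/2)=0.999686, N=[1·6·1·6]^{1/2}=6.000000
Admissible k: 0..1 (factorial args all ≥0)
  k=0: (−1)^0·6.0000/(6)·0.0250^4·0.9997^0 = +0.000000
  k=1: (−1)^1·6.0000/(2)·0.0250^2·0.9997^2 = -0.001880
d^2_{-1,-1}(3.0915) = +0.000000 -0.001880 = -0.001880
Attach z-rotation phases: D = e^{-i(-1)(4.0431)}·(-0.001880)·e^{-i(-1)(5.8346)} = +0.001690+0.000823i

Wigner D-matrix element, Re=0.0017 Im=0.0008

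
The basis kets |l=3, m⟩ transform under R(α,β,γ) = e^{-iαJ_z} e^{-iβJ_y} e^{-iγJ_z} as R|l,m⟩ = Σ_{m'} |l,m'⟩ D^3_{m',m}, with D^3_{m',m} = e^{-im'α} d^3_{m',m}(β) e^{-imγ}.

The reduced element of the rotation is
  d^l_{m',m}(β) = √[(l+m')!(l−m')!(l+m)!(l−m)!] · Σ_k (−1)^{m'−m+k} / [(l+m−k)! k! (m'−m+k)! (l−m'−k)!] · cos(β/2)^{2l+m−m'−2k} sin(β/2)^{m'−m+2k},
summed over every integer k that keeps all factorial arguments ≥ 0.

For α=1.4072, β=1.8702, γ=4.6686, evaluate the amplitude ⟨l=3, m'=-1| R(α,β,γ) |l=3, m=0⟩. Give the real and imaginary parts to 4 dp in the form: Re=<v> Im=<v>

Re=-0.0381 Im=-0.2307

First d^3_{-1,0}(β=1.8702), then the phase factors e^{-i(-1)α} and e^{-i(0)γ}:
With c≡cos(β/2)=0.593738 and s≡sin(β/2)=0.804658, N=[2·24·6·6]^{1/2}=41.569219
Admissible k: 1..3 (factorial args all ≥0)
  k=1: (−1)^0·41.5692/(12)·0.5937^5·0.8047^1 = +0.205673
  k=2: (−1)^1·41.5692/(4)·0.5937^3·0.8047^3 = -1.133264
  k=3: (−1)^2·41.5692/(12)·0.5937^1·0.8047^5 = +0.693814
d^3_{-1,0}(1.8702) = +0.205673 -1.133264 +0.693814 = -0.233777
D = (+0.162868+0.986648i)·(-0.233777)·(+1.000000+0.000000i) = -0.038075-0.230656i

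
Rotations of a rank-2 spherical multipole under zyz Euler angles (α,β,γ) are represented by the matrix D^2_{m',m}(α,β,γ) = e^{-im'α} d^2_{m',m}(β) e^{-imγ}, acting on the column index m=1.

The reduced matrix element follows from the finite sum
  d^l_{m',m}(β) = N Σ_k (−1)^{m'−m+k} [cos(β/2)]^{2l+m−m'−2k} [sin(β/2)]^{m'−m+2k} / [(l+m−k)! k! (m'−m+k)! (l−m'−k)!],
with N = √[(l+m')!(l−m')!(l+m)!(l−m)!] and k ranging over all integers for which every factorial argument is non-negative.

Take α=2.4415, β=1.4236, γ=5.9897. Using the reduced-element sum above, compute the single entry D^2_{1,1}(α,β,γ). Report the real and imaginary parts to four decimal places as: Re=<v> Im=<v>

D^2_{1,1}(2.4415,1.4236,5.9897) = e^{-i·1·2.4415}·d^2_{1,1}(1.4236)·e^{-i·1·5.9897}. Compute d first:
With c≡cos(β/2)=0.757187 and s≡sin(β/2)=0.653198, N=[6·1·6·1]^{1/2}=6.000000
Admissible k: 0..1 (factorial args all ≥0)
  k=0: (−1)^0·6.0000/(6)·0.7572^4·0.6532^0 = +0.328710
  k=1: (−1)^1·6.0000/(2)·0.7572^2·0.6532^2 = -0.733867
d^2_{1,1}(1.4236) = +0.328710 -0.733867 = -0.405157
Phases: e^{-i·(1)·2.4415}=-0.764782-0.644289i, e^{-i·(1)·5.9897}=+0.957241+0.289290i ⇒ D=+0.221092+0.339515i

Re=0.2211 Im=0.3395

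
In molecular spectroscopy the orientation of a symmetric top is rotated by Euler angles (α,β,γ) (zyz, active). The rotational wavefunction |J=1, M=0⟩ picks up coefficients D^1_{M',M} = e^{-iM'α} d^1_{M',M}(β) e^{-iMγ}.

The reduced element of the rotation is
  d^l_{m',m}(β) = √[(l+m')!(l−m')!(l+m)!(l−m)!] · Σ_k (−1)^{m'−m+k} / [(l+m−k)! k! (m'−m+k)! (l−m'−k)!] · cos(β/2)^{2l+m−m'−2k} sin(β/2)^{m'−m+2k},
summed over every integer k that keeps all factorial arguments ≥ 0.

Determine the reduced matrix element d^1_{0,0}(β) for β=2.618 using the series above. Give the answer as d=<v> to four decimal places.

d^1_{0,0}(β=2.6180) via the finite sum:
Half-angle: c=0.258816, s=0.965927. N=√(1·1·1·1)=1.000000
k∈{0,1} keeps every argument non-negative
  k=0: (−1)^0·1.0000/(1)·0.2588^2·0.9659^0 = +0.066986
  k=1: (−1)^1·1.0000/(1)·0.2588^0·0.9659^2 = -0.933014
d^1_{0,0}(2.6180) = +0.066986 -0.933014 = -0.866028

d=-0.8660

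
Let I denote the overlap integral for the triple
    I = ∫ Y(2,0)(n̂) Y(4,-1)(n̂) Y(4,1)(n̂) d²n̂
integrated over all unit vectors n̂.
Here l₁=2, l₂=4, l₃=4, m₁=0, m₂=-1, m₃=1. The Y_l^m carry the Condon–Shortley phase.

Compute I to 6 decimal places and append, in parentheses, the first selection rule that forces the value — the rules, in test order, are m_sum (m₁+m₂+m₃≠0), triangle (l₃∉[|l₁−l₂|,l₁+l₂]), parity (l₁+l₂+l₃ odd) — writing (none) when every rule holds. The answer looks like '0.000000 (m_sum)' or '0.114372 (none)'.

Rules hold: Σm=0, L=10 even, 2≤4≤6.
N = 5·9·9 = 405
Δ = 2!·2!·6!/11! = 1/13860
Racah Σ t=0..2: t=0:+1/192 t=1:−1/36 t=2:+1/192 = -5/288
⇒ 3j(2 4 4; 0 0 0)² = 20/693, sgn -1
Racah Σ t=0..2: t=0:+1/144 t=1:−1/48 t=2:+1/480 = -17/1440
⇒ 3j(2 4 4; 0 -1 1)² = 289/13860, sgn +1
4πI² = N·(3j₀)²·(3jₘ)² = 1445/5929
I = -1·√(0.243717/4π) = -0.13926381
No selection rule forces the value: the integral is nonzero (none).

-0.139264 (none)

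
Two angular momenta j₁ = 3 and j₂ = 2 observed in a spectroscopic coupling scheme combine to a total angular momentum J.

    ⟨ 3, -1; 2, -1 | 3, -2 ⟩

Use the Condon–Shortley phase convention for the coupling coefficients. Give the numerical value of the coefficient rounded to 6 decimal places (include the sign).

triangle: 2!·4!·2!/9! = 96/362880
(j±m)!: 2!·4!·1!·3!·1!·5! = 34560
prefactor² = (2J+1)·Δ·N² = 64
  k=0: +1/(0!·2!·4!·1!·0!·1!) = 1/48
  k=1: −1/(1!·1!·3!·0!·1!·2!) = -1/12
Σ = -1/16  ⇒  CG² = 64·(-1/16)² = 1/4
CG = −√(1/4) = -0.500000

−√(1/4) = -0.500000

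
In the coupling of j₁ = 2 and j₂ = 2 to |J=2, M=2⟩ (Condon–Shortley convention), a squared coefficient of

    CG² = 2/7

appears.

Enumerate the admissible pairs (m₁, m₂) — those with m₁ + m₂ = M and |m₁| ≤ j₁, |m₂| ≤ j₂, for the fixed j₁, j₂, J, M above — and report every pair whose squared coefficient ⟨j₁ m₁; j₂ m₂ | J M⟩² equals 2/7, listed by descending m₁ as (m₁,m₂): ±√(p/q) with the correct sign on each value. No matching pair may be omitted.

(2,0): +√(2/7); (0,2): +√(2/7)

Admissible pairs with m₁+m₂ = M = 2: (0,2), (1,1), (2,0)
  (m₁,m₂)=(2,0): CG² = 2/7, CG = +√(2/7)   ← matches the target
  (m₁,m₂)=(1,1): CG² = 3/7, CG = −√(3/7)
  (m₁,m₂)=(0,2): CG² = 2/7, CG = +√(2/7)   ← matches the target
Pairs with CG² = 2/7: (2,0): +√(2/7); (0,2): +√(2/7)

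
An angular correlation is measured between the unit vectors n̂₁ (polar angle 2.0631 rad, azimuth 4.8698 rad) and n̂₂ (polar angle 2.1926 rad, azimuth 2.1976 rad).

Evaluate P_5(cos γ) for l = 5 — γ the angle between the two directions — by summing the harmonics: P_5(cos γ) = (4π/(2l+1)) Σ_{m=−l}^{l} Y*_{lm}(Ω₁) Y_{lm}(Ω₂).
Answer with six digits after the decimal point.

-0.311271

Term-by-term m-sum for l=5 (normalisation 4π/11 = 1.142397):
  m=-5: Y*=(0.174716, -0.174138)  Y=(-0.001247, 0.164674)  product (0.028458, 0.028988)
  m=-4: Y*=(-0.338155, -0.246370)  Y=(0.300587, 0.221184)  product (-0.047152, -0.148850)
  m=-3: Y*=(-0.108840, 0.213087)  Y=(0.363412, -0.116257)  product (-0.014781, 0.090092)
  m=-2: Y*=(-0.195073, -0.063526)  Y=(0.003647, -0.011109)  product (-0.001417, 0.001935)
  m=-1: Y*=(-0.047766, 0.300936)  Y=(0.203487, 0.280970)  product (-0.094274, 0.047816)
  m=+0: Y*=(-0.138524, -0.000000)  Y=(0.102077, 0.000000)  product (-0.014140, -0.000000)
  m=+1: Y*=(0.047766, 0.300936)  Y=(-0.203487, 0.280970)  product (-0.094274, -0.047816)
  m=+2: Y*=(-0.195073, 0.063526)  Y=(0.003647, 0.011109)  product (-0.001417, -0.001935)
  m=+3: Y*=(0.108840, 0.213087)  Y=(-0.363412, -0.116257)  product (-0.014781, -0.090092)
  m=+4: Y*=(-0.338155, 0.246370)  Y=(0.300587, -0.221184)  product (-0.047152, 0.148850)
  m=+5: Y*=(-0.174716, -0.174138)  Y=(0.001247, 0.164674)  product (0.028458, -0.028988)
Σ over m = (-0.272472, 0.000000); ×(4π/11) → (-0.311271, 0.000000). Real part: -0.311271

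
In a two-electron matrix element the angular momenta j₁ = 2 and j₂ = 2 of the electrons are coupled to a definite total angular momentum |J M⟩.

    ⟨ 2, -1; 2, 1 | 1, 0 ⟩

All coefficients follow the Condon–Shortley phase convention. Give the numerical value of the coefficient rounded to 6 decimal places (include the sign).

+0.316228

√[3·3!1!1!/6! · 1!3!3!1!1!1!] = √(9/10)
  +(−1)^2/∏(2,1,1,1,0,0)! = 1/2  (running 1/2)
  +(−1)^3/∏(3,0,0,0,1,1)! = -1/6  (running 1/3)
⟨..|..⟩ = √(9/10)·(1/3) = +0.316228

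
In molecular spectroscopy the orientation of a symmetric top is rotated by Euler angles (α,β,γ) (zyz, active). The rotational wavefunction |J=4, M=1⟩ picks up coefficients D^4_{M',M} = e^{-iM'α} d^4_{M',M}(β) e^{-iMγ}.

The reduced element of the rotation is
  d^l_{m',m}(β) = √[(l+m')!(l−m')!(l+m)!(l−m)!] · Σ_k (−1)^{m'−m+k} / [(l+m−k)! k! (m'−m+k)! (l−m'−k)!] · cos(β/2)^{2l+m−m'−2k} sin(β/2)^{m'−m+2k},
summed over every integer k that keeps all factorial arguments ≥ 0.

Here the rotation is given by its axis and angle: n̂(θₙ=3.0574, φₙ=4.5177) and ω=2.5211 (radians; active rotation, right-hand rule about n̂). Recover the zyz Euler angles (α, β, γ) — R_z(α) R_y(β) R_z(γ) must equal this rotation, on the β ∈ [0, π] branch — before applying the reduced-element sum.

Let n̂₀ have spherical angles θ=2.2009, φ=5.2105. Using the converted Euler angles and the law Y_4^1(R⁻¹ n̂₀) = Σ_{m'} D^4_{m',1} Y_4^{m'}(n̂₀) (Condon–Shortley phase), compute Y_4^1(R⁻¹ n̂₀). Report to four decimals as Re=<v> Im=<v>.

Axis–angle → zyz. n̂ = (sinθₙcosφₙ, sinθₙsinφₙ, cosθₙ) = (-0.016269, -0.082505, -0.996458), ω = 2.5211.
R = I cosω + sinω [n̂]ₓ + (1−cosω) n̂n̂ᵀ gives
  R = [-0.813112, +0.581811, -0.018571; -0.576942, -0.801247, +0.158559; +0.077372, +0.139640, +0.987175]
β = atan2(√(R₁₃²+R₂₃²), R₃₃) = 0.160329; α = atan2(R₂₃, R₁₃) mod 2π = 1.687387; γ = atan2(R₃₂, −R₃₁) mod 2π = 2.076765
Need the full column D^4_{m',1} for m'=−4..4 at α=1.6874, β=0.1603, γ=2.0768.
cos(β/2)=0.996789, sin(β/2)=0.080078
d^4_{-4,1}: single k=5 term ⇒ +0.000024;  D = -0.000001-0.000024i
d^4_{-3,1}: k∈[4..5] ⇒ +0.000537 -0.000002 = +0.000535;  D = -0.000528+0.000083i
d^4_{-2,1}: k∈[3..5] ⇒ +0.007146 -0.000069 +0.000000 = +0.007077;  D = +0.001907+0.006815i
d^4_{-1,1}: k∈[2..5] ⇒ +0.062900 -0.001218 +0.000004 -0.000000 = +0.061686;  D = +0.057068-0.023417i
d^4_{0,1}: k∈[1..4] ⇒ +0.350148 -0.013559 +0.000088 -0.000000 = +0.336677;  D = -0.163172-0.294493i
d^4_{1,1}: k∈[0..3] ⇒ +0.974595 -0.094350 +0.001218 -0.000003 = +0.881461;  D = -0.716089+0.513994i
d^4_{2,1}: k∈[0..2] ⇒ -0.332180 +0.010719 -0.000046 = -0.321507;  D = -0.216586-0.237607i
d^4_{3,1}: k∈[0..1] ⇒ +0.049925 -0.000537 = +0.049388;  D = +0.032382-0.037291i
d^4_{4,1}: single k=0 term ⇒ -0.003781;  D = +0.003124+0.002130i
Y_4^{m'}(θ=2.2009,φ=5.2105) and Σ D·Y over m':
  (-0.0000-0.0000i)·(-0.0772-0.1721i)  (-0.0005+0.0001i)·(+0.3879+0.0297i)  (+0.0019+0.0068i)·(-0.1698+0.2622i)  (+0.0571-0.0234i)·(+0.0613+0.1127i)  (-0.1632-0.2945i)·(-0.3382+0.0000i)  (-0.7161+0.5140i)·(-0.0613+0.1127i)  (-0.2166-0.2376i)·(-0.1698-0.2622i)  (+0.0324-0.0373i)·(-0.3879+0.0297i)  (+0.0031+0.0021i)·(-0.0772+0.1721i)
Y_4^1(R⁻¹ n̂) = +0.007365+0.104651i

Re=0.0074 Im=0.1047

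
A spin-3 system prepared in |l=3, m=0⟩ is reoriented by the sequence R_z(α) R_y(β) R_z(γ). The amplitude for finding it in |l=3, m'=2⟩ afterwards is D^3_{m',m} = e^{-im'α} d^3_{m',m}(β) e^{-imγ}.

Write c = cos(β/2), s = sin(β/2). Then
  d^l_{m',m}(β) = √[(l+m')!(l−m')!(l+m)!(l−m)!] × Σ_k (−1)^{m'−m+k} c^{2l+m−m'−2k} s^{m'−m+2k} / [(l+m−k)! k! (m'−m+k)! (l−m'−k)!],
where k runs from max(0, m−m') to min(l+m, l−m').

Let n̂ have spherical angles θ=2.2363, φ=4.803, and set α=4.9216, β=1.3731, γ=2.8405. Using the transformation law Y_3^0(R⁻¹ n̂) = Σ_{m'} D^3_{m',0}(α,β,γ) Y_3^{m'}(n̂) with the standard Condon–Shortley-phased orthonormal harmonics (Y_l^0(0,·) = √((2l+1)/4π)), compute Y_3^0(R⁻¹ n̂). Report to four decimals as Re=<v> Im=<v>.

Need the full column D^3_{m',0} for m'=−3..3 at α=4.9216, β=1.3731, γ=2.8405.
cos(β/2)=0.773437, sin(β/2)=0.633873
d^3_{-3,0}: single k=3 term ⇒ +0.526983;  D = -0.309460+0.426550i
d^3_{-2,0}: k∈[2..3] ⇒ +0.787527 -0.528955 = +0.258572;  D = -0.236265-0.105063i
d^3_{-1,0}: k∈[1..3] ⇒ +0.607741 -1.224598 +0.274174 = -0.342683;  D = -0.071171+0.335211i
d^3_{0,0}: k∈[0..3] ⇒ +0.214068 -1.294039 +0.869162 -0.064865 = -0.275674;  D = -0.275674+0.000000i
d^3_{1,0}: k∈[0..2] ⇒ -0.607741 +1.224598 -0.274174 = +0.342683;  D = +0.071171+0.335211i
d^3_{2,0}: k∈[0..1] ⇒ +0.787527 -0.528955 = +0.258572;  D = -0.236265+0.105063i
d^3_{3,0}: single k=0 term ⇒ -0.526983;  D = +0.309460+0.426550i
Y_3^{m'}(θ=2.2363,φ=4.803) and Σ D·Y over m':
  (-0.3095+0.4266i)·(-0.0545-0.1956i)  (-0.2363-0.1051i)·(+0.3841-0.0704i)  (-0.0712+0.3352i)·(+0.0208+0.2294i)  (-0.2757+0.0000i)·(+0.2520+0.0000i)  (+0.0712+0.3352i)·(-0.0208+0.2294i)  (-0.2363+0.1051i)·(+0.3841+0.0704i)  (+0.3095+0.4266i)·(+0.0545-0.1956i)
Y_3^0(R⁻¹ n̂) = -0.221907+0.000000i

Re=-0.2219 Im=0.0000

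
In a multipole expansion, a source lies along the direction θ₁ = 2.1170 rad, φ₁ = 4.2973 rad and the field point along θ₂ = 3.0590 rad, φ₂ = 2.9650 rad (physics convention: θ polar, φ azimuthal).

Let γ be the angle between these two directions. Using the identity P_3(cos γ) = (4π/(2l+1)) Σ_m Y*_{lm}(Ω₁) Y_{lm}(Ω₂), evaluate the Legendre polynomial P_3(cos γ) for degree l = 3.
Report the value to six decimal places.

Term-by-term m-sum for l=3 (normalisation 4π/7 = 1.795196):
  m=-3: (+0.246649+0.083253i) × (-0.000202-0.000118i) = -0.000040-0.000046i  (running Σ = -0.000040-0.000046i)
  m=-2: (+0.261548-0.286088i) × (-0.006504-0.002398i) = -0.002387+0.001234i  (running Σ = -0.002427+0.001188i)
  m=-1: (-0.038881-0.088227i) × (-0.104096-0.018576i) = +0.002408+0.009906i  (running Σ = -0.000019+0.011094i)
  m=0: (+0.320014-0.000000i) × (-0.731152+0.000000i) = -0.233979+0.000000i  (running Σ = -0.233998+0.011094i)
  m=1: (+0.038881-0.088227i) × (+0.104096-0.018576i) = +0.002408-0.009906i  (running Σ = -0.231589+0.001188i)
  m=2: (+0.261548+0.286088i) × (-0.006504+0.002398i) = -0.002387-0.001234i  (running Σ = -0.233976-0.000046i)
  m=3: (-0.246649+0.083253i) × (+0.000202-0.000118i) = -0.000040+0.000046i  (running Σ = -0.234016-0.000000i)
Accumulated sum -0.234016-0.000000i; after 4π/(2l+1) scaling, -0.420105-0.000000i ⇒ P_3 = -0.420105

-0.420105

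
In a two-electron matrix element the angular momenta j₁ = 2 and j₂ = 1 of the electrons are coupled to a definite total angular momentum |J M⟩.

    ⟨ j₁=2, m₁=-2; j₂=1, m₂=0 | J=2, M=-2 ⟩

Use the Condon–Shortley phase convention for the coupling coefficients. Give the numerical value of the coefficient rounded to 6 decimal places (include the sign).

-0.816497  (= −√(2/3))

j₁+j₂−J=1  J+j₁−j₂=3  J−j₁+j₂=1  j₁+j₂+J+1=6
(j₁±m₁, j₂±m₂, J±M) = (0,4,1,1,0,4)
P² = 24
sum k=1..1:
  [1] −1/6 = -1/6
S = -1/6
C² = P²·S² = 2/3 ; C = -0.816497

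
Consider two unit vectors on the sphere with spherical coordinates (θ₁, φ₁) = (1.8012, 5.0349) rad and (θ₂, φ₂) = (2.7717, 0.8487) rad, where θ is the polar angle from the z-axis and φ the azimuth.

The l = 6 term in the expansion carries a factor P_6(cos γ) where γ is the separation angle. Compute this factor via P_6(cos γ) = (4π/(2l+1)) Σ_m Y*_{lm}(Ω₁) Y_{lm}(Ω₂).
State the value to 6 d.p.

Summing Y*_{l m}(θ₁,φ₁)·Y_{l m}(θ₂,φ₂) over m ∈ [−6, 6]; prefactor 4π/(2·6+1) = 0.966644:
  m=-6: Y*=0.14656 - 0.38438j  Y=0.00040 + 0.00100j  product 0.00044 - 0.00001j
  m=-5: Y*=-0.33398 - 0.01395j  Y=0.00435 - 0.00859j  product -0.00157 + 0.00281j
  m=-4: Y*=-0.03786 - 0.13130j  Y=-0.05052 + 0.01307j  product 0.00363 + 0.00614j
  m=-3: Y*=-0.27428 + 0.18896j  Y=0.15590 + 0.10563j  product -0.06272 + 0.00049j
  m=-2: Y*=-0.03725 - 0.02803j  Y=-0.05531 - 0.43452j  product -0.01012 + 0.01774j
  m=-1: Y*=-0.10234 + 0.30625j  Y=-0.35416 + 0.40210j  product -0.08690 - 0.14961j
  m=+0: Y*=-0.02212 + 0.00000j  Y=-0.00099 + 0.00000j  product 0.00002 + 0.00000j
  m=+1: Y*=0.10234 + 0.30625j  Y=0.35416 + 0.40210j  product -0.08690 + 0.14961j
  m=+2: Y*=-0.03725 + 0.02803j  Y=-0.05531 + 0.43452j  product -0.01012 - 0.01774j
  m=+3: Y*=0.27428 + 0.18896j  Y=-0.15590 + 0.10563j  product -0.06272 - 0.00049j
  m=+4: Y*=-0.03786 + 0.13130j  Y=-0.05052 - 0.01307j  product 0.00363 - 0.00614j
  m=+5: Y*=0.33398 - 0.01395j  Y=-0.00435 - 0.00859j  product -0.00157 - 0.00281j
  m=+6: Y*=0.14656 + 0.38438j  Y=0.00040 - 0.00100j  product 0.00044 + 0.00001j
Accumulated sum -0.31444 - 0.00000j; after 4π/(2l+1) scaling, -0.30396 - 0.00000j ⇒ P_6 = -0.303955

-0.303955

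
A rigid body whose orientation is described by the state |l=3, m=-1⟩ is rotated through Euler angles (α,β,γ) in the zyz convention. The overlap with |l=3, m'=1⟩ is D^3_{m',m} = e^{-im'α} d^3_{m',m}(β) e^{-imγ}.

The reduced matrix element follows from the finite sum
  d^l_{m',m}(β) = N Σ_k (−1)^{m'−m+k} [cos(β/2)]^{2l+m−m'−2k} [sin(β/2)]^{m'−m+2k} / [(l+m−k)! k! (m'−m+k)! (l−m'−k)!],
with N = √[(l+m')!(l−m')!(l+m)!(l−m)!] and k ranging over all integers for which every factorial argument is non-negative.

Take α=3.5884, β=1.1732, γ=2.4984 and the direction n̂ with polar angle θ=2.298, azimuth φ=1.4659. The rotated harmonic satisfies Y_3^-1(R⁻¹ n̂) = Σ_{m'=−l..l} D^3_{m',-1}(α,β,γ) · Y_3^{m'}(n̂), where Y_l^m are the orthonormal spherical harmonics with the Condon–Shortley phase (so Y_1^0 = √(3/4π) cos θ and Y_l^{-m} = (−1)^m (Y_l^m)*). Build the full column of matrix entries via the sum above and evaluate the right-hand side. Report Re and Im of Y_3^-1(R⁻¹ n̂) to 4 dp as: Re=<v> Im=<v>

Need the full column D^3_{m',-1} for m'=−3..3 at α=3.5884, β=1.1732, γ=2.4984.
cos(β/2)=0.832828, sin(β/2)=0.553533
d^3_{-3,-1}: single k=2 term ⇒ +0.570890;  D = +0.437658+0.366566i
d^3_{-2,-1}: k∈[1..2] ⇒ +0.701324 -0.619619 = +0.081705;  D = -0.079156-0.020247i
d^3_{-1,-1}: k∈[0..2] ⇒ +0.333680 -1.179225 +0.390692 = -0.454853;  D = -0.446110+0.088753i
d^3_{0,-1}: k∈[0..2] ⇒ -0.768262 +1.018138 -0.149921 = +0.099956;  D = -0.079983+0.059949i
d^3_{1,-1}: k∈[0..2] ⇒ +0.884419 -0.520922 +0.028765 = +0.392261;  D = +0.181415-0.347789i
d^3_{2,-1}: k∈[0..1] ⇒ -0.619619 +0.136858 = -0.482761;  D = +0.016405-0.482482i
d^3_{3,-1}: single k=0 term ⇒ +0.252190;  D = -0.101177-0.231005i
Y_3^{m'}(θ=2.298,φ=1.4659) and Σ D·Y over m':
  (+0.4377+0.3666i)·(-0.0538+0.1654i)  (-0.0792-0.0202i)·(+0.3708+0.0790i)  (-0.4461+0.0888i)·(+0.0306-0.2904i)  (-0.0800+0.0599i)·(+0.1961+0.0000i)  (+0.1814-0.3478i)·(-0.0306-0.2904i)  (+0.0164-0.4825i)·(+0.3708-0.0790i)  (-0.1012-0.2310i)·(+0.0538+0.1654i)
Y_3^-1(R⁻¹ n̂) = -0.221305-0.068512i

Re=-0.2213 Im=-0.0685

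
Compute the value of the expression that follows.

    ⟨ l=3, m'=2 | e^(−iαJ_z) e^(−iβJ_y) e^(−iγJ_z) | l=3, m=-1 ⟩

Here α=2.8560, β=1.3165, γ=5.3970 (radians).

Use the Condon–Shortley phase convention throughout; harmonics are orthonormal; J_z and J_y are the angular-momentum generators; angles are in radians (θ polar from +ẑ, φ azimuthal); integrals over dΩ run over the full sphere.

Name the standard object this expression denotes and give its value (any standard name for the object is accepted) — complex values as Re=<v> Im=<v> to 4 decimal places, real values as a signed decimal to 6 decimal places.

This is a Wigner D-matrix element — the rotation-matrix element ⟨l m'| R(α,β,γ) |l m⟩ in the angular-momentum basis.
D^3_{2,-1}(2.8560,1.3165,5.3970) = e^{-i·2·2.8560}·d^3_{2,-1}(1.3165)·e^{-i·-1·5.3970}. Compute d first:
Half-angle: c=0.791064, s=0.611733. N=√(120·1·2·24)=75.894664
k: max(0,(-1)−(2))=0 … min(3+(-1),3−(2))=1
  k=0: (−1)^3·75.8947/(12)·0.7911^3·0.6117^3 = -0.716723
  k=1: (−1)^4·75.8947/(24)·0.7911^1·0.6117^5 = +0.214300
d^3_{2,-1}(1.3165) = -0.716723 +0.214300 = -0.502423
Phases: e^{-i·(2)·2.8560}=+0.841261+0.540630i, e^{-i·(-1)·5.3970}=+0.632372-0.774665i ⇒ D=-0.477702+0.155659i

Wigner D-matrix element, Re=-0.4777 Im=0.1557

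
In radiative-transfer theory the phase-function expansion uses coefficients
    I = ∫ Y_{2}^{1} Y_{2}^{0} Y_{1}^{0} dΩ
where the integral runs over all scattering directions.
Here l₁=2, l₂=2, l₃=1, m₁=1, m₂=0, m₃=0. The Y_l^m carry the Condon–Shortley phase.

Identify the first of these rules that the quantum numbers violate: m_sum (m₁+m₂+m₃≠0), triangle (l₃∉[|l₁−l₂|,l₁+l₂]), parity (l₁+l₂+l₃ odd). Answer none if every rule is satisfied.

Σmᵢ = 1  ✗
l₃∈[|l₁−l₂|,l₁+l₂]=[0,4], have l₃=1
Σlᵢ = 5 ⇒ odd

m_sum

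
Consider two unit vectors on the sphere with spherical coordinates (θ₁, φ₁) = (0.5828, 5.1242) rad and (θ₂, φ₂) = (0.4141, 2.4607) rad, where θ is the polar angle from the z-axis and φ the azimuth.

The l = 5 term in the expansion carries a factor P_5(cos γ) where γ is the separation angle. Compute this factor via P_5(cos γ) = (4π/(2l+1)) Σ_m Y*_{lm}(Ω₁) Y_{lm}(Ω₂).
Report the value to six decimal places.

-0.072210

Addition theorem: P_5(cos γ) = (4π/11) Σ_m Y*_{lm}(Ω₁) Y_{lm}(Ω₂), m = −5…5:
  m=-5: (0.02070 + 0.01099j) × (0.00473 + 0.00127j) = 0.00008 + 0.00008j  (running Σ = 0.00008 + 0.00008j)
  m=-4: (-0.00859 + 0.11210j) × (-0.03219 + 0.01430j) = -0.00133 - 0.00373j  (running Σ = -0.00124 - 0.00365j)
  m=-3: (-0.28721 + 0.10010j) × (0.06702 - 0.13133j) = -0.00610 + 0.04443j  (running Σ = -0.00735 + 0.04078j)
  m=-2: (-0.31786 - 0.34314j) × (0.07893 + 0.37210j) = 0.10259 - 0.14536j  (running Σ = 0.09525 - 0.10458j)
  m=-1: (0.10199 - 0.23350j) × (-0.40227 - 0.32589j) = -0.11712 + 0.06069j  (running Σ = -0.02187 - 0.04389j)
  m=0: (-0.31073 + 0.00000j) × (0.06263 + 0.00000j) = -0.01946 + 0.00000j  (running Σ = -0.04134 - 0.04389j)
  m=1: (-0.10199 - 0.23350j) × (0.40227 - 0.32589j) = -0.11712 - 0.06069j  (running Σ = -0.15846 - 0.10458j)
  m=2: (-0.31786 + 0.34314j) × (0.07893 - 0.37210j) = 0.10259 + 0.14536j  (running Σ = -0.05586 + 0.04078j)
  m=3: (0.28721 + 0.10010j) × (-0.06702 - 0.13133j) = -0.00610 - 0.04443j  (running Σ = -0.06197 - 0.00365j)
  m=4: (-0.00859 - 0.11210j) × (-0.03219 - 0.01430j) = -0.00133 + 0.00373j  (running Σ = -0.06329 + 0.00008j)
  m=5: (-0.02070 + 0.01099j) × (-0.00473 + 0.00127j) = 0.00008 - 0.00008j  (running Σ = -0.06321 - 0.00000j)
Accumulated sum -0.06321 - 0.00000j; after 4π/(2l+1) scaling, -0.07221 - 0.00000j ⇒ P_5 = -0.072210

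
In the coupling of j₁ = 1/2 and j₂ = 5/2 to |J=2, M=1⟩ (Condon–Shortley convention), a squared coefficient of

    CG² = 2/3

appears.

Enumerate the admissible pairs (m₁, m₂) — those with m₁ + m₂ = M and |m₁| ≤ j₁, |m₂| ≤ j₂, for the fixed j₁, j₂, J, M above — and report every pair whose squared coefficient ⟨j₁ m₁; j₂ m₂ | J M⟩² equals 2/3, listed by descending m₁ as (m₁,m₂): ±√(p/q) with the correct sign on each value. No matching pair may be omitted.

Admissible pairs with m₁+m₂ = M = 1: (-1/2,3/2), (1/2,1/2)
  (m₁,m₂)=(1/2,1/2): CG² = 1/3, CG = +√(1/3)
  (m₁,m₂)=(-1/2,3/2): CG² = 2/3, CG = −√(2/3)   ← matches the target
Pairs with CG² = 2/3: (-1/2,3/2): −√(2/3)

(-1/2,3/2): −√(2/3)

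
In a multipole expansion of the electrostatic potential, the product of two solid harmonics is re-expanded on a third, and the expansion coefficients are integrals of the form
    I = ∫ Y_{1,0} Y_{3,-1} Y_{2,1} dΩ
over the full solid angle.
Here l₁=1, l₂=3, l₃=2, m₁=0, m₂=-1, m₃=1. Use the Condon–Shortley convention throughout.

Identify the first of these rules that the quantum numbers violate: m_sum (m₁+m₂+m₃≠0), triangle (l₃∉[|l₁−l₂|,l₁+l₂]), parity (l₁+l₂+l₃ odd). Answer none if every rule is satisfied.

none

azimuthal sum: 0 − 1 + 1 = 0  ✓
2 ≤ 2 ≤ 4 (triangle on l)  ✓
L = 1 + 3 + 2 = 6 (even)  ✓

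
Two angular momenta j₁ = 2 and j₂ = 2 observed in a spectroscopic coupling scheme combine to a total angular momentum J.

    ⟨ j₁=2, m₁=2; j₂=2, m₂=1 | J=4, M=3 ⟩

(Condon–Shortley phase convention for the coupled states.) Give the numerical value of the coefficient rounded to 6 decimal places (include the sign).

triangle: 0!×4!×4!/9! = 576/362880
(j±m)!: 4!×0!×3!×1!×7!×1! = 725760
prefactor² = (2J+1)×Δ×N² = 10368
  k=0: +1/(0!×0!×0!×3!×4!×1!) = 1/144
Σ = 1/144  ⇒  CG² = 10368×(1/144)² = 1/2
CG = +√(1/2) = +0.707107

+√(1/2) = +0.707107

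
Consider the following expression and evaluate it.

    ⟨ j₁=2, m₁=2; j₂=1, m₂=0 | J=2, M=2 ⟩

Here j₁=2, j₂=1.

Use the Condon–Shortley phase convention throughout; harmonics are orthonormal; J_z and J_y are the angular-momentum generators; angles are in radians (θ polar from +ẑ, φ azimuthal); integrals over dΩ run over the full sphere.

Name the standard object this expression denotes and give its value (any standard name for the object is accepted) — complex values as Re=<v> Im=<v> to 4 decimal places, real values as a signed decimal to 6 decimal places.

Clebsch–Gordan coefficient, +√(2/3) ≈ +0.816497

This is a Clebsch–Gordan (vector-coupling) coefficient.
√[5·1!3!1!/6! · 4!0!1!1!4!0!] = √(24)
  +(−1)^0/∏(0,1,0,1,3,0)! = 1/6  (running 1/6)
⟨..|..⟩ = √(24)·(1/6) = +0.816497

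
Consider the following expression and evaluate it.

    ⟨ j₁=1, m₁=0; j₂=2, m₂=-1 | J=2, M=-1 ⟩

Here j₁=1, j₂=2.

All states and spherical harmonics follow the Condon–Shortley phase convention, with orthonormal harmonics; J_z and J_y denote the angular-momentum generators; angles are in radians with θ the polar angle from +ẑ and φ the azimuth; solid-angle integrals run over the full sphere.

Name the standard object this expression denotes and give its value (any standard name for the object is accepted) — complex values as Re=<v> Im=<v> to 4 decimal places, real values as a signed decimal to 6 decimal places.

Clebsch–Gordan coefficient, +√(1/6) ≈ +0.408248

This is a Clebsch–Gordan (vector-coupling) coefficient.
j₁+j₂−J=1  J+j₁−j₂=1  J−j₁+j₂=3  j₁+j₂+J+1=6
(j₁±m₁, j₂±m₂, J±M) = (1,1,1,3,1,3)
P² = 3/2
sum k=0..1:
  [0] +1/2 = 1/2
  [1] −1/6 = -1/6
S = 1/3
C² = P²·S² = 1/6 ; C = +0.408248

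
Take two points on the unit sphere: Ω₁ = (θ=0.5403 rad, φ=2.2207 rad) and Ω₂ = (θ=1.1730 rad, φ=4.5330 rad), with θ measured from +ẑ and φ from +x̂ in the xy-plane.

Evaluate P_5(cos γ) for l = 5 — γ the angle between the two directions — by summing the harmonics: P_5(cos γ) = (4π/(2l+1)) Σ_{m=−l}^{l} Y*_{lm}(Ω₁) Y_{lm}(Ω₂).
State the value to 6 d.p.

0.022323

Term-by-term m-sum for l=5 (normalisation 4π/11 = 1.142397):
  [-5]  conj(Y_{5,-5})(Ω₁) = (0.001801, -0.016618) ; Y_{5,-5}(Ω₂) = (-0.241539, 0.192879) ; Δ = (0.002770, 0.004361)
  [-4]  conj(Y_{5,-4})(Ω₁) = (-0.075493, 0.045456) ; Y_{5,-4}(Ω₂) = (0.309449, 0.270072) ; Δ = (-0.035638, -0.006322)
  [-3]  conj(Y_{5,-3})(Ω₁) = (0.245791, 0.097863) ; Y_{5,-3}(Ω₂) = (0.048716, -0.081609) ; Δ = (0.019960, -0.015291)
  [-2]  conj(Y_{5,-2})(Ω₁) = (-0.124167, -0.446927) ; Y_{5,-2}(Ω₂) = (0.287254, 0.107723) ; Δ = (0.012477, -0.141757)
  [-1]  conj(Y_{5,-1})(Ω₁) = (-0.205512, 0.270393) ; Y_{5,-1}(Ω₂) = (0.033088, -0.182465) ; Δ = (0.042537, 0.046446)
  [+0]  conj(Y_{5,0})(Ω₁) = (-0.241379, -0.000000) ; Y_{5,0}(Ω₂) = (0.267933, 0.000000) ; Δ = (-0.064673, -0.000000)
  [+1]  conj(Y_{5,1})(Ω₁) = (0.205512, 0.270393) ; Y_{5,1}(Ω₂) = (-0.033088, -0.182465) ; Δ = (0.042537, -0.046446)
  [+2]  conj(Y_{5,2})(Ω₁) = (-0.124167, 0.446927) ; Y_{5,2}(Ω₂) = (0.287254, -0.107723) ; Δ = (0.012477, 0.141757)
  [+3]  conj(Y_{5,3})(Ω₁) = (-0.245791, 0.097863) ; Y_{5,3}(Ω₂) = (-0.048716, -0.081609) ; Δ = (0.019960, 0.015291)
  [+4]  conj(Y_{5,4})(Ω₁) = (-0.075493, -0.045456) ; Y_{5,4}(Ω₂) = (0.309449, -0.270072) ; Δ = (-0.035638, 0.006322)
  [+5]  conj(Y_{5,5})(Ω₁) = (-0.001801, -0.016618) ; Y_{5,5}(Ω₂) = (0.241539, 0.192879) ; Δ = (0.002770, -0.004361)
Σ over m = (0.019541, 0.000000); ×(4π/11) → (0.022323, 0.000000). Real part: 0.022323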